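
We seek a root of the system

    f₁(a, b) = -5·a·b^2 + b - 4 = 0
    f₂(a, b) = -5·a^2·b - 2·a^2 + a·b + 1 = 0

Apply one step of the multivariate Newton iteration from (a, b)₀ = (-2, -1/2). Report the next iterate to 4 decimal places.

(-18.0000, 1.5000)

At (-2, -1/2): F = (-2.0000, 4.0000).
Jacobian J = [[-5·b^2, -10·a·b + 1], [-10·a·b - 4·a + b, -5·a^2 + a]].
At the point, J = [[-1.2500, -9.0000], [-2.5000, -22.0000]] (det J = 5.0000).
Solving J·Δ = −F gives Δ = (-16.0000, 2.0000).
Then the next iterate is (a, b)₁ = (-18.0000, 1.5000).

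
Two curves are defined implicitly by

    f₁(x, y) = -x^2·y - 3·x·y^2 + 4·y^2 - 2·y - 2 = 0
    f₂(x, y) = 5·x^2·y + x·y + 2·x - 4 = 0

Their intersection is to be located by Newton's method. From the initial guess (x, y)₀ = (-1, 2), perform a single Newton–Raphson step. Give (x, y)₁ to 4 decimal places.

At (-1, 2): F = (20.0000, 2.0000).
Jacobian J = [[-2·x·y - 3·y^2, -x^2 - 6·x·y + 8·y - 2], [10·x·y + y + 2, 5·x^2 + x]].
At the point, J = [[-8.0000, 25.0000], [-16.0000, 4.0000]] (det J = 368.0000).
Solving J·Δ = −F gives Δ = (-0.0815, -0.8261).
Then the next iterate is (x, y)₁ = (-1.0815, 1.1739).

(-1.0815, 1.1739)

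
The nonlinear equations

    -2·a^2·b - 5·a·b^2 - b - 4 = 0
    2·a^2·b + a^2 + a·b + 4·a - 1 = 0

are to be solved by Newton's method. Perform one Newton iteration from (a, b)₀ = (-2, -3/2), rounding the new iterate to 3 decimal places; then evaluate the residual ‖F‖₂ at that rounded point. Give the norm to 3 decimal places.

7.202

At (-2, -3/2): F = (32.000, -14.000).
Jacobian J = [[-4·a·b - 5·b^2, -2·a^2 - 10·a·b - 1], [4·a·b + 2·a + b + 4, 2·a^2 + a]].
At the point, J = [[-23.250, -39.000], [10.500, 6.000]] (det J = 270.000).
Solving J·Δ = −F gives Δ = (1.311, 0.039).
Then the next iterate is (a, b)₁ = (-0.689, -1.461).
Re-evaluating at (-0.689, -1.461): F = (6.20156, -3.66178), so ‖F‖₂ = 7.202.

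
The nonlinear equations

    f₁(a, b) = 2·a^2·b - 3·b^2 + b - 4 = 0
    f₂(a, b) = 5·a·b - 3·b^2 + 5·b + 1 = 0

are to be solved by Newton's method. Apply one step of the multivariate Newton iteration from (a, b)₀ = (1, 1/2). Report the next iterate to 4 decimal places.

(2.6250, -0.8304)

At (1, 1/2): F = (-3.2500, 5.2500).
Jacobian J = [[4·a·b, 2·a^2 - 6·b + 1], [5·b, 5·a - 6·b + 5]].
At the point, J = [[2.0000, 0.0000], [2.5000, 7.0000]] (det J = 14.0000).
Solving J·Δ = −F gives Δ = (1.6250, -1.3304).
Then the next iterate is (a, b)₁ = (2.6250, -0.8304).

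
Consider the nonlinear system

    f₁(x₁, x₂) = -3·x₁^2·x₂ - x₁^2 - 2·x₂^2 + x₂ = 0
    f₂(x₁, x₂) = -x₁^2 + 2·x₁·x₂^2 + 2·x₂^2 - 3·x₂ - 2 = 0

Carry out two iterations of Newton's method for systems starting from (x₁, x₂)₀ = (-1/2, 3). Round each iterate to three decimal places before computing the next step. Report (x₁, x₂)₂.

(0.375, 1.226)

At (-1/2, 3): F = (-17.500, -2.250).
Jacobian J = [[-6·x₁·x₂ - 2·x₁, -3·x₁^2 - 4·x₂ + 1], [-2·x₁ + 2·x₂^2, 4·x₁·x₂ + 4·x₂ - 3]].
At the point, J = [[10.000, -11.750], [19.000, 3.000]] (det J = 253.250).
Solving J·Δ = −F gives Δ = (0.312, -1.224).
Then the next iterate is (x₁, x₂)₁ = (-0.188, 1.776).
Round to (-0.188, 1.776) and repeat: F = (-4.75601, -2.24096), J = [[2.37933, -6.21003], [6.68435, 2.76845]].
Δ = (0.563, -0.550), so (x₁, x₂)₂ = (0.375, 1.226).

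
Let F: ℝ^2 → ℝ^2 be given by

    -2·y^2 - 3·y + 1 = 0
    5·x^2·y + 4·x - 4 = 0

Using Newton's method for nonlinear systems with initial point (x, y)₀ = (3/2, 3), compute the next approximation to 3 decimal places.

(1.168, 1.267)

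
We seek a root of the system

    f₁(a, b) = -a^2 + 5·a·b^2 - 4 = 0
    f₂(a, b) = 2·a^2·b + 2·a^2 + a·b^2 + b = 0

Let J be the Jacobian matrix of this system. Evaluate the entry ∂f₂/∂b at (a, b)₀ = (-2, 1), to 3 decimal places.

5.000

∂f₂/∂b = 2·a^2 + 2·a·b + 1.
At (-2, 1) this is 5.000.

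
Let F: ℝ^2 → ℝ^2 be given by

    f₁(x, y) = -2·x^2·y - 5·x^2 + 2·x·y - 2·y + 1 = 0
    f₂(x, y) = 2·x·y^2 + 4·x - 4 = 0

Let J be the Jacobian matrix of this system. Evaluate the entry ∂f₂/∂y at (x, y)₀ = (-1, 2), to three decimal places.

-8.000

∂f₂/∂y = 4·x·y.
At (-1, 2) this is -8.000.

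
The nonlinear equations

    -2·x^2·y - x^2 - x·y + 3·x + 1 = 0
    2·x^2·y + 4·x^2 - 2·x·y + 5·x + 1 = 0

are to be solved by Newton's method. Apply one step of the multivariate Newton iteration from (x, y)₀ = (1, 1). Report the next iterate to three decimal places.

At (1, 1): F = (0.000, 10.000).
Jacobian J = [[-4·x·y - 2·x - y + 3, -2·x^2 - x], [4·x·y + 8·x - 2·y + 5, 2·x^2 - 2·x]].
At the point, J = [[-4.000, -3.000], [15.000, 0.000]] (det J = 45.000).
Solving J·Δ = −F gives Δ = (-0.667, 0.889).
Then the next iterate is (x, y)₁ = (0.333, 1.889).

(0.333, 1.889)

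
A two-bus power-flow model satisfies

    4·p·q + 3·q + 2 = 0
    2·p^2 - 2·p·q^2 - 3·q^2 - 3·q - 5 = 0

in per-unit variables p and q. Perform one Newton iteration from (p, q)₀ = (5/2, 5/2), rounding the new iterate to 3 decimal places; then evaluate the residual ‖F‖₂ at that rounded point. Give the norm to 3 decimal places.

19.247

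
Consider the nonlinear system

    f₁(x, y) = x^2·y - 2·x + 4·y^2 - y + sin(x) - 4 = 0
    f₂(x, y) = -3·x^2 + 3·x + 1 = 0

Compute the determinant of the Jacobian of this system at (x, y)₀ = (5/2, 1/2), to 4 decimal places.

111.0000

J = [[2·x·y + cos(x) - 2, x^2 + 8·y - 1], [-6·x + 3, 0]].
At the point, J = [[-0.301144, 9.2500], [-12.0000, 0.0000]].
det J = 111.0000.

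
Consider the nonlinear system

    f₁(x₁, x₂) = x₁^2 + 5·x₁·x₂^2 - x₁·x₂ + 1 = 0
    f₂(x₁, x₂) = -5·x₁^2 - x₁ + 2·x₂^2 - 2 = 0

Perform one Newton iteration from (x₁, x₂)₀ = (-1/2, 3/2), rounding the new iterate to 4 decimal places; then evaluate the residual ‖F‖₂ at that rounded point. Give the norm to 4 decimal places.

0.8842

At (-1/2, 3/2): F = (-3.6250, 1.7500).
Jacobian J = [[2·x₁ + 5·x₂^2 - x₂, 10·x₁·x₂ - x₁], [-10·x₁ - 1, 4·x₂]].
At the point, J = [[8.7500, -7.0000], [4.0000, 6.0000]] (det J = 80.5000).
Solving J·Δ = −F gives Δ = (0.1180, -0.3703).
Then the next iterate is (x₁, x₂)₁ = (-0.3820, 1.1297).
Re-evaluating at (-0.3820, 1.1297): F = (-0.860115, 0.204824), so ‖F‖₂ = 0.8842.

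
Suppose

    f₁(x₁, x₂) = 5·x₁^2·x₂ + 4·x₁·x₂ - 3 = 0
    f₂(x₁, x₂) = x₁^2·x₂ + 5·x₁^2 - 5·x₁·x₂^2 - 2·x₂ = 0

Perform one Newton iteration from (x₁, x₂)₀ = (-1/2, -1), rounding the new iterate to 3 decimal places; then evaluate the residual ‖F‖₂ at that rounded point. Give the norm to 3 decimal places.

24.123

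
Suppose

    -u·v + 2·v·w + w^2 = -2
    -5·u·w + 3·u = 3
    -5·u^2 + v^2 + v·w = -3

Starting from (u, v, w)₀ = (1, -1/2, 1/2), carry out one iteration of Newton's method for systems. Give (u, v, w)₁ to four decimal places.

At (1, -1/2, 1/2): F = (2.2500, -2.5000, -2.0000).
Jacobian J = [[-v, -u + 2·w, 2·v + 2·w], [-5·w + 3, 0, -5·u], [-10·u, 2·v + w, v]].
At the point, J = [[0.5000, 0.0000, 0.0000], [0.5000, 0.0000, -5.0000], [-10.0000, -0.5000, -0.5000]] (det J = -1.2500).
Solving J·Δ = −F gives Δ = (-4.5000, 86.9500, -0.9500).
Then the next iterate is (u, v, w)₁ = (-3.5000, 86.4500, -0.4500).

(-3.5000, 86.4500, -0.4500)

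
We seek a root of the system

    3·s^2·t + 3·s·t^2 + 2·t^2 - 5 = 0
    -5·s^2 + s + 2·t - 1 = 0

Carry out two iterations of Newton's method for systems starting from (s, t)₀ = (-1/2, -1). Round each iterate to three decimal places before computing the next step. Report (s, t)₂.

(-1.482, -1.806)

At (-1/2, -1): F = (-5.250, -4.750).
Jacobian J = [[6·s·t + 3·t^2, 3·s^2 + 6·s·t + 4·t], [-10·s + 1, 2]].
At the point, J = [[6.000, -0.250], [6.000, 2.000]] (det J = 13.500).
Solving J·Δ = −F gives Δ = (0.866, -0.222).
Then the next iterate is (s, t)₁ = (0.366, -1.222).
Round to (0.366, -1.222) and repeat: F = (-0.86489, -3.74778), J = [[1.79634, -7.16964], [-2.660, 2.000]].
Δ = (-1.848, -0.584), so (s, t)₂ = (-1.482, -1.806).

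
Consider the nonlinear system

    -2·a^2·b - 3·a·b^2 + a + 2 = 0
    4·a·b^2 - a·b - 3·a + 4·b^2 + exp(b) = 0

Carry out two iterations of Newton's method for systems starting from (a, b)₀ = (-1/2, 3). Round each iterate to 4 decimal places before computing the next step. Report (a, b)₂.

At (-1/2, 3): F = (13.5000, 41.085537).
Jacobian J = [[-4·a·b - 3·b^2 + 1, -2·a^2 - 6·a·b], [4·b^2 - b - 3, 8·a·b - a + 8·b + exp(b)]].
At the point, J = [[-20.0000, 8.5000], [30.0000, 32.585537]] (det J = -906.710738).
Solving J·Δ = −F gives Δ = (0.1000, -1.3529).
Then the next iterate is (a, b)₁ = (-0.4000, 1.6471).
Round to (-0.4000, 1.6471) and repeat: F = (4.328454, 13.561794), J = [[-4.503455, 3.633040], [6.204654, 13.497981]].
Δ = (0.1099, -1.0552), so (a, b)₂ = (-0.2901, 0.5919).

(-0.2901, 0.5919)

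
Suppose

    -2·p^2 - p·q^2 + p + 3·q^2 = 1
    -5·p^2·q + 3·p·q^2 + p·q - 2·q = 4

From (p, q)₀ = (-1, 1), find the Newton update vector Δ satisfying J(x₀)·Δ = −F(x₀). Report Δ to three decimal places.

At (-1, 1): F = (0.000, -15.000).
Jacobian J = [[-4·p - q^2 + 1, -2·p·q + 6·q], [-10·p·q + 3·q^2 + q, -5·p^2 + 6·p·q + p - 2]].
At the point, J = [[4.000, 8.000], [14.000, -14.000]] (det J = -168.000).
Solving J·Δ = −F gives Δ = (0.714, -0.357).

(0.714, -0.357)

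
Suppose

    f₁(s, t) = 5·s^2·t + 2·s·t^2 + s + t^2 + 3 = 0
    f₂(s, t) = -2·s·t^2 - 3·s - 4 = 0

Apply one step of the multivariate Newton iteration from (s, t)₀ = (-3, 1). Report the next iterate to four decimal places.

(-2.3624, 0.3490)

At (-3, 1): F = (40.0000, 11.0000).
Jacobian J = [[10·s·t + 2·t^2 + 1, 5·s^2 + 4·s·t + 2·t], [-2·t^2 - 3, -4·s·t]].
At the point, J = [[-27.0000, 35.0000], [-5.0000, 12.0000]] (det J = -149.0000).
Solving J·Δ = −F gives Δ = (0.6376, -0.6510).
Then the next iterate is (s, t)₁ = (-2.3624, 0.3490).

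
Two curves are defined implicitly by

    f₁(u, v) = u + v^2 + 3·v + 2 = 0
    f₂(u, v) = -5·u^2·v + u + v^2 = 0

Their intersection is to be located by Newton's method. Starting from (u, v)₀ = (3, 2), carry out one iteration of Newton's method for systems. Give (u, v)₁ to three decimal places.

At (3, 2): F = (15.000, -83.000).
Jacobian J = [[1, 2·v + 3], [-10·u·v + 1, -5·u^2 + 2·v]].
At the point, J = [[1.000, 7.000], [-59.000, -41.000]] (det J = 372.000).
Solving J·Δ = −F gives Δ = (0.091, -2.156).
Then the next iterate is (u, v)₁ = (3.091, -0.156).

(3.091, -0.156)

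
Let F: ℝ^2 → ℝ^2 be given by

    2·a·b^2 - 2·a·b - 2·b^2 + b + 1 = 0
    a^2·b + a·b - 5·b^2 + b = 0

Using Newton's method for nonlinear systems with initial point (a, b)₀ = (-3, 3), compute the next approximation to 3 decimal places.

At (-3, 3): F = (-50.000, -24.000).
Jacobian J = [[2·b^2 - 2·b, 4·a·b - 2·a - 4·b + 1], [2·a·b + b, a^2 + a - 10·b + 1]].
At the point, J = [[12.000, -41.000], [-15.000, -23.000]] (det J = -891.000).
Solving J·Δ = −F gives Δ = (0.186, -1.165).
Then the next iterate is (a, b)₁ = (-2.814, 1.835).

(-2.814, 1.835)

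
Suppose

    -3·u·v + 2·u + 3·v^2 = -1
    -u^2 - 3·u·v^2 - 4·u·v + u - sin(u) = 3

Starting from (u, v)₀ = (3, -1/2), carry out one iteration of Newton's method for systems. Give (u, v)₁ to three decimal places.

(0.674, -0.157)

At (3, -1/2): F = (12.250, -5.39112).
Jacobian J = [[-3·v + 2, -3·u + 6·v], [-2·u - 3·v^2 - 4·v - cos(u) + 1, -6·u·v - 4·u]].
At the point, J = [[3.500, -12.000], [-2.76001, -3.000]] (det J = -43.62009).
Solving J·Δ = −F gives Δ = (-2.326, 0.343).
Then the next iterate is (u, v)₁ = (0.674, -0.157).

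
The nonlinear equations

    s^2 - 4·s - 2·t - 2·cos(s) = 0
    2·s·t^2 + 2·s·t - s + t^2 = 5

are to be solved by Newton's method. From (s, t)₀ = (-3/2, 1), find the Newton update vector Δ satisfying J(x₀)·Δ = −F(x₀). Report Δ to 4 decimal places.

At (-3/2, 1): F = (6.108526, -8.5000).
Jacobian J = [[2·s + 2·sin(s) - 4, -2], [2·t^2 + 2·t - 1, 4·s·t + 2·s + 2·t]].
At the point, J = [[-8.994990, -2.0000], [3.0000, -7.0000]] (det J = 68.964930).
Solving J·Δ = −F gives Δ = (0.8665, -0.8429).

(0.8665, -0.8429)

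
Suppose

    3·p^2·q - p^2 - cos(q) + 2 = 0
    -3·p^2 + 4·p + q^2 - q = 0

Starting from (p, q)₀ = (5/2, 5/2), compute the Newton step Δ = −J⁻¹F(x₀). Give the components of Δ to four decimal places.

At (5/2, 5/2): F = (43.426144, -5.0000).
Jacobian J = [[6·p·q - 2·p, 3·p^2 + sin(q)], [-6·p + 4, 2·q - 1]].
At the point, J = [[32.5000, 19.348472], [-11.0000, 4.0000]] (det J = 342.833194).
Solving J·Δ = −F gives Δ = (-0.7889, -0.9194).

(-0.7889, -0.9194)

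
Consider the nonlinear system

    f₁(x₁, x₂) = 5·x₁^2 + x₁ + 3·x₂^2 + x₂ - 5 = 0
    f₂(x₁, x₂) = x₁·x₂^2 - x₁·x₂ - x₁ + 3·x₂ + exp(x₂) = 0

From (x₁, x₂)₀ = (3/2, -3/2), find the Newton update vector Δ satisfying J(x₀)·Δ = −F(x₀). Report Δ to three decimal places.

(-1.664, -1.702)

At (3/2, -3/2): F = (13.000, -0.15187).
Jacobian J = [[10·x₁ + 1, 6·x₂ + 1], [x₂^2 - x₂ - 1, 2·x₁·x₂ - x₁ + exp(x₂) + 3]].
At the point, J = [[16.000, -8.000], [2.750, -2.77687]] (det J = -22.42992).
Solving J·Δ = −F gives Δ = (-1.664, -1.702).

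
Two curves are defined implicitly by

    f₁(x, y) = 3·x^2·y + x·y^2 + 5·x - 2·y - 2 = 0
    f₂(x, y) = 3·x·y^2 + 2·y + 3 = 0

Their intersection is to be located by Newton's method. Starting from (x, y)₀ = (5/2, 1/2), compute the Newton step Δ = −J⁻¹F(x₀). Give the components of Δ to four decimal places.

At (5/2, 1/2): F = (19.5000, 5.8750).
Jacobian J = [[6·x·y + y^2 + 5, 3·x^2 + 2·x·y - 2], [3·y^2, 6·x·y + 2]].
At the point, J = [[12.7500, 19.2500], [0.7500, 9.5000]] (det J = 106.6875).
Solving J·Δ = −F gives Δ = (-0.6763, -0.5650).

(-0.6763, -0.5650)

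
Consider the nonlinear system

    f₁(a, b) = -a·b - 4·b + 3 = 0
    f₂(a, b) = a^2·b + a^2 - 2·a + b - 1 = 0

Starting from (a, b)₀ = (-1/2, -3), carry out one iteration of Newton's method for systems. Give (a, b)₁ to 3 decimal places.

(-1.733, -0.200)

At (-1/2, -3): F = (13.500, -3.500).
Jacobian J = [[-b, -a - 4], [2·a·b + 2·a - 2, a^2 + 1]].
At the point, J = [[3.000, -3.500], [0.000, 1.250]] (det J = 3.750).
Solving J·Δ = −F gives Δ = (-1.233, 2.800).
Then the next iterate is (a, b)₁ = (-1.733, -0.200).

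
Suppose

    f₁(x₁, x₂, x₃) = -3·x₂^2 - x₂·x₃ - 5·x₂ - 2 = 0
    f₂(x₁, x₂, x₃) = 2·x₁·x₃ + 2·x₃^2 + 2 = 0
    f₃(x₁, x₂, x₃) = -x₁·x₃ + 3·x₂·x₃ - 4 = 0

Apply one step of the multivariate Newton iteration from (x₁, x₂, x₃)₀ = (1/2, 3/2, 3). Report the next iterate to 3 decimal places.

(-1.433, 0.357, 2.123)

At (1/2, 3/2, 3): F = (-20.750, 23.000, 8.000).
Jacobian J = [[0, -6·x₂ - x₃ - 5, -x₂], [2·x₃, 0, 2·x₁ + 4·x₃], [-x₃, 3·x₃, -x₁ + 3·x₂]].
At the point, J = [[0.000, -17.000, -1.500], [6.000, 0.000, 13.000], [-3.000, 9.000, 4.000]] (det J = 990.000).
Solving J·Δ = −F gives Δ = (-1.933, -1.143, -0.877).
Then the next iterate is (x₁, x₂, x₃)₁ = (-1.433, 0.357, 2.123).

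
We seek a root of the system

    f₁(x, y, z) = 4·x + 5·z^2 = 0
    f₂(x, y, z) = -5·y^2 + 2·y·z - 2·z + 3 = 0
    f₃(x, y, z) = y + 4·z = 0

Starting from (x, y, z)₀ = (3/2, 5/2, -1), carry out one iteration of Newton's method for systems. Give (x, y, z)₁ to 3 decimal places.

At (3/2, 5/2, -1): F = (11.000, -31.250, -1.500).
Jacobian J = [[4, 0, 10·z], [0, -10·y + 2·z, 2·y - 2], [0, 1, 4]].
At the point, J = [[4.000, 0.000, -10.000], [0.000, -27.000, 3.000], [0.000, 1.000, 4.000]] (det J = -444.000).
Solving J·Δ = −F gives Δ = (-1.134, -1.086, 0.646).
Then the next iterate is (x, y, z)₁ = (0.366, 1.414, -0.354).

(0.366, 1.414, -0.354)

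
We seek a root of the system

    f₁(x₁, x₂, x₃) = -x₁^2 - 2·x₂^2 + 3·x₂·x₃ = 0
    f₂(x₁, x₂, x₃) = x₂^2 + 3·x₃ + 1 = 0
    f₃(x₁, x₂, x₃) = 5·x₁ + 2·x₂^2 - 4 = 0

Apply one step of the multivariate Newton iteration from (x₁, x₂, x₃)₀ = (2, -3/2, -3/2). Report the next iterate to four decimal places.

(0.6346, -0.8878, -0.4712)

At (2, -3/2, -3/2): F = (-1.7500, -1.2500, 10.5000).
Jacobian J = [[-2·x₁, -4·x₂ + 3·x₃, 3·x₂], [0, 2·x₂, 3], [5, 4·x₂, 0]].
At the point, J = [[-4.0000, 1.5000, -4.5000], [0.0000, -3.0000, 3.0000], [5.0000, -6.0000, 0.0000]] (det J = -117.0000).
Solving J·Δ = −F gives Δ = (-1.3654, 0.6122, 1.0288).
Then the next iterate is (x₁, x₂, x₃)₁ = (0.6346, -0.8878, -0.4712).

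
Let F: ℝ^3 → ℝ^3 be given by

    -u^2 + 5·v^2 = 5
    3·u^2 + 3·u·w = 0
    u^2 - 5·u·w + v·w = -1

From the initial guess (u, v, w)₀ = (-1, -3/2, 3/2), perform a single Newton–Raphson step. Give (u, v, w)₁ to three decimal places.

At (-1, -3/2, 3/2): F = (5.250, -1.500, 7.250).
Jacobian J = [[-2·u, 10·v, 0], [6·u + 3·w, 0, 3·u], [2·u - 5·w, w, -5·u + v]].
At the point, J = [[2.000, -15.000, 0.000], [-1.500, 0.000, -3.000], [-9.500, 1.500, 3.500]] (det J = -497.250).
Solving J·Δ = −F gives Δ = (0.545, 0.423, -0.773).
Then the next iterate is (u, v, w)₁ = (-0.455, -1.077, 0.727).

(-0.455, -1.077, 0.727)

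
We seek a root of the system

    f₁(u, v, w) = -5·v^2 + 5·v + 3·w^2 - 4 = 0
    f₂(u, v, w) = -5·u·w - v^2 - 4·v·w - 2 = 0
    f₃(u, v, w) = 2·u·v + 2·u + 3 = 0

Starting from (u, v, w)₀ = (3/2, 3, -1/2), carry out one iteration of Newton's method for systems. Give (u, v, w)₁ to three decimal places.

(0.125, 1.666, -0.467)

At (3/2, 3, -1/2): F = (-33.250, -1.250, 15.000).
Jacobian J = [[0, -10·v + 5, 6·w], [-5·w, -2·v - 4·w, -5·u - 4·v], [2·v + 2, 2·u, 0]].
At the point, J = [[0.000, -25.000, -3.000], [2.500, -4.000, -19.500], [8.000, 3.000, 0.000]] (det J = 3781.500).
Solving J·Δ = −F gives Δ = (-1.375, -1.334, 0.033).
Then the next iterate is (u, v, w)₁ = (0.125, 1.666, -0.467).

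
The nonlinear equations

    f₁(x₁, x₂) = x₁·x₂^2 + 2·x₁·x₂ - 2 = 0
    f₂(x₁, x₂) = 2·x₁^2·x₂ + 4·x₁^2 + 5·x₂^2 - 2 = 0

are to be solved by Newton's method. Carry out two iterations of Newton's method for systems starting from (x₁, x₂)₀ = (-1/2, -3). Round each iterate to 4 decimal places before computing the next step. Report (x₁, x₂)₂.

(-2.5026, -0.8100)

At (-1/2, -3): F = (-3.5000, 42.5000).
Jacobian J = [[x₂^2 + 2·x₂, 2·x₁·x₂ + 2·x₁], [4·x₁·x₂ + 8·x₁, 2·x₁^2 + 10·x₂]].
At the point, J = [[3.0000, 2.0000], [2.0000, -29.5000]] (det J = -92.5000).
Solving J·Δ = −F gives Δ = (0.1973, 1.4541).
Then the next iterate is (x₁, x₂)₁ = (-0.3027, -1.5459).
Round to (-0.3027, -1.5459) and repeat: F = (-1.787507, 10.032250), J = [[-0.701993, 0.330488], [-0.549824, -15.275745]].
Δ = (-2.1999, 0.7359), so (x₁, x₂)₂ = (-2.5026, -0.8100).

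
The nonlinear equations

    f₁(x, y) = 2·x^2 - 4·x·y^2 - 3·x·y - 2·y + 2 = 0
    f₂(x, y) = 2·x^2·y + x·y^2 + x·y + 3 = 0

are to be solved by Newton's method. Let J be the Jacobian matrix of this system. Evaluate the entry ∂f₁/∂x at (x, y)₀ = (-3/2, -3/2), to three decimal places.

∂f₁/∂x = 4·x - 4·y^2 - 3·y.
At (-3/2, -3/2) this is -10.500.

-10.500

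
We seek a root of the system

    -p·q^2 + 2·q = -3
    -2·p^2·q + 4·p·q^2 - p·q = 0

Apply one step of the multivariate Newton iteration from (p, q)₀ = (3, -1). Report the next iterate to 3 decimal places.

(1.088, -0.989)

At (3, -1): F = (-2.000, 33.000).
Jacobian J = [[-q^2, -2·p·q + 2], [-4·p·q + 4·q^2 - q, -2·p^2 + 8·p·q - p]].
At the point, J = [[-1.000, 8.000], [17.000, -45.000]] (det J = -91.000).
Solving J·Δ = −F gives Δ = (-1.912, 0.011).
Then the next iterate is (p, q)₁ = (1.088, -0.989).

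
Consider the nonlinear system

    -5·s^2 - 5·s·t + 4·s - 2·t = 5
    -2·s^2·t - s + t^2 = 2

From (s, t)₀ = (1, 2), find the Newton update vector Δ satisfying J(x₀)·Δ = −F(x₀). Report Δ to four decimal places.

At (1, 2): F = (-20.0000, -3.0000).
Jacobian J = [[-10·s - 5·t + 4, -5·s - 2], [-4·s·t - 1, -2·s^2 + 2·t]].
At the point, J = [[-16.0000, -7.0000], [-9.0000, 2.0000]] (det J = -95.0000).
Solving J·Δ = −F gives Δ = (-0.6421, -1.3895).

(-0.6421, -1.3895)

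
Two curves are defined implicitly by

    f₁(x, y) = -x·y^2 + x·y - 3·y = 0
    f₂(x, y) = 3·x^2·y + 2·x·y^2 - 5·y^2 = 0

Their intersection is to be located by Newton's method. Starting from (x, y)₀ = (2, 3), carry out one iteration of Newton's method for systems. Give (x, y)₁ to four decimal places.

(1.6622, 1.5405)

At (2, 3): F = (-21.0000, 27.0000).
Jacobian J = [[-y^2 + y, -2·x·y + x - 3], [6·x·y + 2·y^2, 3·x^2 + 4·x·y - 10·y]].
At the point, J = [[-6.0000, -13.0000], [54.0000, 6.0000]] (det J = 666.0000).
Solving J·Δ = −F gives Δ = (-0.3378, -1.4595).
Then the next iterate is (x, y)₁ = (1.6622, 1.5405).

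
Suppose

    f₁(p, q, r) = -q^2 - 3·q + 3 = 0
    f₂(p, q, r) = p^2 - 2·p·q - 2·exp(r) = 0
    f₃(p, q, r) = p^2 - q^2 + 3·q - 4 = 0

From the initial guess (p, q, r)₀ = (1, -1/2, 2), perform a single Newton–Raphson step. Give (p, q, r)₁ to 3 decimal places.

(-0.875, 1.625, 0.467)

At (1, -1/2, 2): F = (4.250, -12.77811, -4.750).
Jacobian J = [[0, -2·q - 3, 0], [2·p - 2·q, -2·p, -2·exp(r)], [2·p, -2·q + 3, 0]].
At the point, J = [[0.000, -2.000, 0.000], [3.000, -2.000, -14.77811], [2.000, 4.000, 0.000]] (det J = 59.11245).
Solving J·Δ = −F gives Δ = (-1.875, 2.125, -1.533).
Then the next iterate is (p, q, r)₁ = (-0.875, 1.625, 0.467).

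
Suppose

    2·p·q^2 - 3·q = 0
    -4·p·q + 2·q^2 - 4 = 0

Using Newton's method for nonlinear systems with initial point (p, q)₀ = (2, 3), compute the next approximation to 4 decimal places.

At (2, 3): F = (27.0000, -10.0000).
Jacobian J = [[2·q^2, 4·p·q - 3], [-4·q, -4·p + 4·q]].
At the point, J = [[18.0000, 21.0000], [-12.0000, 4.0000]] (det J = 324.0000).
Solving J·Δ = −F gives Δ = (-0.9815, -0.4444).
Then the next iterate is (p, q)₁ = (1.0185, 2.5556).

(1.0185, 2.5556)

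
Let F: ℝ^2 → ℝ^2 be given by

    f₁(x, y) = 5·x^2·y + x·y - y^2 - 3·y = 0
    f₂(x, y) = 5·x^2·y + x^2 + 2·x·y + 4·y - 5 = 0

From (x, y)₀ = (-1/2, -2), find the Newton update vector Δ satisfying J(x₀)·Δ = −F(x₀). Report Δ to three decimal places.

(-1.002, 4.297)

At (-1/2, -2): F = (0.500, -13.250).
Jacobian J = [[10·x·y + y, 5·x^2 + x - 2·y - 3], [10·x·y + 2·x + 2·y, 5·x^2 + 2·x + 4]].
At the point, J = [[8.000, 1.750], [5.000, 4.250]] (det J = 25.250).
Solving J·Δ = −F gives Δ = (-1.002, 4.297).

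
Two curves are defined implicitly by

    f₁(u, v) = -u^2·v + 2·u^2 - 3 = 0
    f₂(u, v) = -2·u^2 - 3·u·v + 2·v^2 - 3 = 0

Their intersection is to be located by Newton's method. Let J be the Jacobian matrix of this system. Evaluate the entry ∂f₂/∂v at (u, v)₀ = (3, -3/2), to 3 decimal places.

∂f₂/∂v = -3·u + 4·v.
At (3, -3/2) this is -15.000.

-15.000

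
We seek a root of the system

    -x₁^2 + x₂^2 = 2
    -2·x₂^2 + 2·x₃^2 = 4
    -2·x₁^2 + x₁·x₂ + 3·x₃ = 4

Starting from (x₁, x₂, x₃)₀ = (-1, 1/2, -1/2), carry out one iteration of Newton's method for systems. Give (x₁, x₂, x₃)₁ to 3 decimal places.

(1.000, -0.750, -1.250)

At (-1, 1/2, -1/2): F = (-2.750, -4.000, -8.000).
Jacobian J = [[-2·x₁, 2·x₂, 0], [0, -4·x₂, 4·x₃], [-4·x₁ + x₂, x₁, 3]].
At the point, J = [[2.000, 1.000, 0.000], [0.000, -2.000, -2.000], [4.500, -1.000, 3.000]] (det J = -25.000).
Solving J·Δ = −F gives Δ = (2.000, -1.250, -0.750).
Then the next iterate is (x₁, x₂, x₃)₁ = (1.000, -0.750, -1.250).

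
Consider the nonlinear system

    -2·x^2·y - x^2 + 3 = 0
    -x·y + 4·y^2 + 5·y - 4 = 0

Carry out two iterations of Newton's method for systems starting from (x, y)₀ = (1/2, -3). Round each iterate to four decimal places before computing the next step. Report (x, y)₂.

(1.5021, -1.5707)

At (1/2, -3): F = (4.2500, 18.5000).
Jacobian J = [[-4·x·y - 2·x, -2·x^2], [-y, -x + 8·y + 5]].
At the point, J = [[5.0000, -0.5000], [3.0000, -19.5000]] (det J = -96.0000).
Solving J·Δ = −F gives Δ = (-0.7669, 0.8307).
Then the next iterate is (x, y)₁ = (-0.2669, -2.1693).
Round to (-0.2669, -2.1693) and repeat: F = (3.237827, 3.397964), J = [[-1.782145, -0.142471], [2.1693, -12.0875]].
Δ = (1.7690, 0.5986), so (x, y)₂ = (1.5021, -1.5707).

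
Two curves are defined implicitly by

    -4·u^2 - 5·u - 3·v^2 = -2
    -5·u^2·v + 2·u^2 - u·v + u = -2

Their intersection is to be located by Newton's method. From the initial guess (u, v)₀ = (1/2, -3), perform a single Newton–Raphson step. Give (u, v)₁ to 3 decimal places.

(0.228, -1.553)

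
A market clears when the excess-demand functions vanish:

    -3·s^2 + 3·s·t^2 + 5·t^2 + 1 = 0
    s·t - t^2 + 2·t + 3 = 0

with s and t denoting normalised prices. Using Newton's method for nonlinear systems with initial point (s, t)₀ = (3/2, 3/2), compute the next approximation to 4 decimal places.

At (3/2, 3/2): F = (15.6250, 6.0000).
Jacobian J = [[-6·s + 3·t^2, 6·s·t + 10·t], [t, s - 2·t + 2]].
At the point, J = [[-2.2500, 28.5000], [1.5000, 0.5000]] (det J = -43.8750).
Solving J·Δ = −F gives Δ = (-3.7194, -0.8419).
Then the next iterate is (s, t)₁ = (-2.2194, 0.6581).

(-2.2194, 0.6581)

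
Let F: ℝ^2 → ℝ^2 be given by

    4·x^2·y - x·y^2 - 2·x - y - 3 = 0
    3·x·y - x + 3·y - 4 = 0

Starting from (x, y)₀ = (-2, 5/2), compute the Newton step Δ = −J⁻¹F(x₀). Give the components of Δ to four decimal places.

At (-2, 5/2): F = (51.0000, -9.5000).
Jacobian J = [[8·x·y - y^2 - 2, 4·x^2 - 2·x·y - 1], [3·y - 1, 3·x + 3]].
At the point, J = [[-48.2500, 25.0000], [6.5000, -3.0000]] (det J = -17.7500).
Solving J·Δ = −F gives Δ = (4.7606, 7.1479).

(4.7606, 7.1479)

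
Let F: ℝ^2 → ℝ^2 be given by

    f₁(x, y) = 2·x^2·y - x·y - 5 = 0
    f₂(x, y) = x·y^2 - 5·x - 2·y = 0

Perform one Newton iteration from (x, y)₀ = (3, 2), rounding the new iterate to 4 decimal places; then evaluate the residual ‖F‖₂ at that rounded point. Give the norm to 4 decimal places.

At (3, 2): F = (25.0000, -7.0000).
Jacobian J = [[4·x·y - y, 2·x^2 - x], [y^2 - 5, 2·x·y - 2]].
At the point, J = [[22.0000, 15.0000], [-1.0000, 10.0000]] (det J = 235.0000).
Solving J·Δ = −F gives Δ = (-1.5106, 0.5489).
Then the next iterate is (x, y)₁ = (1.4894, 2.5489).
Re-evaluating at (1.4894, 2.5489): F = (2.512181, -2.868330), so ‖F‖₂ = 3.8129.

3.8129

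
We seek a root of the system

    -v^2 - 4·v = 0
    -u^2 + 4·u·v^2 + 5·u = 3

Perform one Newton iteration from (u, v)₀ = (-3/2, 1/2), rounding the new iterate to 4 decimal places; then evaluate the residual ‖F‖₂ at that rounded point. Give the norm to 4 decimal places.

4.1376

At (-3/2, 1/2): F = (-2.2500, -14.2500).
Jacobian J = [[0, -2·v - 4], [-2·u + 4·v^2 + 5, 8·u·v]].
At the point, J = [[0.0000, -5.0000], [9.0000, -6.0000]] (det J = 45.0000).
Solving J·Δ = −F gives Δ = (1.2833, -0.4500).
Then the next iterate is (u, v)₁ = (-0.2167, 0.0500).
Re-evaluating at (-0.2167, 0.0500): F = (-0.2025, -4.132626), so ‖F‖₂ = 4.1376.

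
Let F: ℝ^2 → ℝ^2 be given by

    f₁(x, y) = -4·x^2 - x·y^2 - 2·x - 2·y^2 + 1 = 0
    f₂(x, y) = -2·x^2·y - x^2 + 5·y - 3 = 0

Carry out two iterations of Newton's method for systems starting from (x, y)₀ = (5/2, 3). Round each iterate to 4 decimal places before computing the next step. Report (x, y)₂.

(1.8792, -1.6531)

At (5/2, 3): F = (-69.5000, -31.7500).
Jacobian J = [[-8·x - y^2 - 2, -2·x·y - 4·y], [-4·x·y - 2·x, -2·x^2 + 5]].
At the point, J = [[-31.0000, -27.0000], [-35.0000, -7.5000]] (det J = -712.5000).
Solving J·Δ = −F gives Δ = (-0.4716, -2.0326).
Then the next iterate is (x, y)₁ = (2.0284, 0.9674).
Round to (2.0284, 0.9674) and repeat: F = (-23.284456, -10.237960), J = [[-19.163063, -7.794148], [-11.905897, -3.228813]].
Δ = (-0.1492, -2.6205), so (x, y)₂ = (1.8792, -1.6531).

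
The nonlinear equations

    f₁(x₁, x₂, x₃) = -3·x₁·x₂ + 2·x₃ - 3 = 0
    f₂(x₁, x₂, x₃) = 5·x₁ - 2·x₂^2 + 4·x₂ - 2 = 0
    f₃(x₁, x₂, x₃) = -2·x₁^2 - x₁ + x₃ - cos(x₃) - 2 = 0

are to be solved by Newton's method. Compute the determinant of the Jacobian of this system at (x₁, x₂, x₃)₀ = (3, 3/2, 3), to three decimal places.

9.620

J = [[-3·x₂, -3·x₁, 2], [5, -4·x₂ + 4, 0], [-4·x₁ - 1, 0, sin(x₃) + 1]].
At the point, J = [[-4.500, -9.000, 2.000], [5.000, -2.000, 0.000], [-13.000, 0.000, 1.14112]].
det J = 9.620.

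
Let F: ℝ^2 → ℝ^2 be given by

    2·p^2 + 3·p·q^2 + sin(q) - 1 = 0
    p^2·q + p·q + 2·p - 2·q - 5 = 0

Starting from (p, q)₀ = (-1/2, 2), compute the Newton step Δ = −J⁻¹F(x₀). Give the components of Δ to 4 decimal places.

At (-1/2, 2): F = (-5.590703, -10.5000).
Jacobian J = [[4·p + 3·q^2, 6·p·q + cos(q)], [2·p·q + q + 2, p^2 + p - 2]].
At the point, J = [[10.0000, -6.416147], [2.0000, -2.2500]] (det J = -9.667706).
Solving J·Δ = −F gives Δ = (-5.6674, -9.7043).

(-5.6674, -9.7043)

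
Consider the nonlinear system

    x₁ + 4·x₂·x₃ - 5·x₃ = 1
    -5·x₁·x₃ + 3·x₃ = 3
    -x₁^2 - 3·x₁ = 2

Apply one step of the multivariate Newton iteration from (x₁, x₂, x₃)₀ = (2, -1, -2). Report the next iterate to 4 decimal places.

At (2, -1, -2): F = (19.0000, 11.0000, -12.0000).
Jacobian J = [[1, 4·x₃, 4·x₂ - 5], [-5·x₃, 0, -5·x₁ + 3], [-2·x₁ - 3, 0, 0]].
At the point, J = [[1.0000, -8.0000, -9.0000], [10.0000, 0.0000, -7.0000], [-7.0000, 0.0000, 0.0000]] (det J = -392.0000).
Solving J·Δ = −F gives Δ = (-1.7143, 3.1480, -0.8776).
Then the next iterate is (x₁, x₂, x₃)₁ = (0.2857, 2.1480, -2.8776).

(0.2857, 2.1480, -2.8776)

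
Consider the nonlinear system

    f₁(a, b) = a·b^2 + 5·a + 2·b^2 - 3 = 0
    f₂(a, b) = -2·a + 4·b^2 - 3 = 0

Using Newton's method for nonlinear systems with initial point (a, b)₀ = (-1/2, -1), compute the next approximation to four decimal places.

(0.2037, -0.9259)

At (-1/2, -1): F = (-4.0000, 2.0000).
Jacobian J = [[b^2 + 5, 2·a·b + 4·b], [-2, 8·b]].
At the point, J = [[6.0000, -3.0000], [-2.0000, -8.0000]] (det J = -54.0000).
Solving J·Δ = −F gives Δ = (0.7037, 0.0741).
Then the next iterate is (a, b)₁ = (0.2037, -0.9259).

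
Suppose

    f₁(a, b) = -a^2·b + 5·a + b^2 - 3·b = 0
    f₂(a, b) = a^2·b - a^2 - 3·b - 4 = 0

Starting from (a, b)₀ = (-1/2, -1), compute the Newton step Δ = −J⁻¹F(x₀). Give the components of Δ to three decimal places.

(-25.375, -19.000)

At (-1/2, -1): F = (1.750, -1.500).
Jacobian J = [[-2·a·b + 5, -a^2 + 2·b - 3], [2·a·b - 2·a, a^2 - 3]].
At the point, J = [[4.000, -5.250], [2.000, -2.750]] (det J = -0.500).
Solving J·Δ = −F gives Δ = (-25.375, -19.000).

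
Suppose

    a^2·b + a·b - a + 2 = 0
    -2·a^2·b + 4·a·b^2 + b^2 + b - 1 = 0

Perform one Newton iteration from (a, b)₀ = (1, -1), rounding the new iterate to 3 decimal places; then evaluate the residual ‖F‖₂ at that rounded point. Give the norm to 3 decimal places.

At (1, -1): F = (-1.000, 5.000).
Jacobian J = [[2·a·b + b - 1, a^2 + a], [-4·a·b + 4·b^2, -2·a^2 + 8·a·b + 2·b + 1]].
At the point, J = [[-4.000, 2.000], [8.000, -11.000]] (det J = 28.000).
Solving J·Δ = −F gives Δ = (-0.036, 0.429).
Then the next iterate is (a, b)₁ = (0.964, -0.571).
Re-evaluating at (0.964, -0.571): F = (-0.04507, 1.07351), so ‖F‖₂ = 1.074.

1.074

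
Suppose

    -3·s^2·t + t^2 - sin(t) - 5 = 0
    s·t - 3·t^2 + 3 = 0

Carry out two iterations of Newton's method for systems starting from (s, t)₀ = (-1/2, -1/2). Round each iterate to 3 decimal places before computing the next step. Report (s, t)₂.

At (-1/2, -1/2): F = (-3.89557, 2.500).
Jacobian J = [[-6·s·t, -3·s^2 + 2·t - cos(t)], [t, s - 6·t]].
At the point, J = [[-1.500, -2.62758], [-0.500, 2.500]] (det J = -5.06379).
Solving J·Δ = −F gives Δ = (-0.626, -1.125).
Then the next iterate is (s, t)₁ = (-1.126, -1.625).
Round to (-1.126, -1.625) and repeat: F = (4.82005, -3.09213), J = [[-10.97850, -6.99945], [-1.625, 8.624]].
Δ = (0.188, 0.394), so (s, t)₂ = (-0.938, -1.231).

(-0.938, -1.231)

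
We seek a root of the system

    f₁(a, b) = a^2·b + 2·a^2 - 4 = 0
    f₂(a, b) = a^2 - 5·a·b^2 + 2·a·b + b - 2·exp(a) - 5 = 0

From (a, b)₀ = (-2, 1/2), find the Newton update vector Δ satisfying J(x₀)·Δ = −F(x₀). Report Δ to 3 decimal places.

At (-2, 1/2): F = (6.000, -0.27067).
Jacobian J = [[2·a·b + 4·a, a^2], [2·a - 5·b^2 + 2·b - 2·exp(a), -10·a·b + 2·a + 1]].
At the point, J = [[-10.000, 4.000], [-4.52067, 7.000]] (det J = -51.91732).
Solving J·Δ = −F gives Δ = (0.830, 0.575).

(0.830, 0.575)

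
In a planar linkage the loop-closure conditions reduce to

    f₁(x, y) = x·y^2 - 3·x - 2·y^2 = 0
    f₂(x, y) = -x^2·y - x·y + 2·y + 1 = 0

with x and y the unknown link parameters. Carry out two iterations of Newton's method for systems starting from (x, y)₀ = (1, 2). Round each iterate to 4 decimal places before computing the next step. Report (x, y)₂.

(-0.9874, 5.8621)

At (1, 2): F = (-7.0000, 1.0000).
Jacobian J = [[y^2 - 3, 2·x·y - 4·y], [-2·x·y - y, -x^2 - x + 2]].
At the point, J = [[1.0000, -4.0000], [-6.0000, 0.0000]] (det J = -24.0000).
Solving J·Δ = −F gives Δ = (0.1667, -1.7083).
Then the next iterate is (x, y)₁ = (1.1667, 0.2917).
Round to (1.1667, 0.2917) and repeat: F = (-3.571005, 0.846015), J = [[-2.914911, -0.486147], [-0.972353, -0.527889]].
Δ = (-2.1541, 5.5704), so (x, y)₂ = (-0.9874, 5.8621).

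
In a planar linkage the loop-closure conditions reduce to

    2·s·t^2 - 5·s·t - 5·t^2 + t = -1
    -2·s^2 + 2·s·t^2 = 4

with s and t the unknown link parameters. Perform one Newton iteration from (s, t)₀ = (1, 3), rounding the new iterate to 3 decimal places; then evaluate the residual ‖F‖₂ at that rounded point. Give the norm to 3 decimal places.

At (1, 3): F = (-38.000, 12.000).
Jacobian J = [[2·t^2 - 5·t, 4·s·t - 5·s - 10·t + 1], [-4·s + 2·t^2, 4·s·t]].
At the point, J = [[3.000, -22.000], [14.000, 12.000]] (det J = 344.000).
Solving J·Δ = −F gives Δ = (0.558, -1.651).
Then the next iterate is (s, t)₁ = (1.558, 1.349).
Re-evaluating at (1.558, 1.349): F = (-11.58822, -3.18423), so ‖F‖₂ = 12.018.

12.018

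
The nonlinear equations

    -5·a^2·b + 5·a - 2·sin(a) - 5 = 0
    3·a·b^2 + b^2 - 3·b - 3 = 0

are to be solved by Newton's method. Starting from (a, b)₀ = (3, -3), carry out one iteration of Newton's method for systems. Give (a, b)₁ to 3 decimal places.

(2.020, -1.896)

At (3, -3): F = (144.71776, 96.000).
Jacobian J = [[-10·a·b - 2·cos(a) + 5, -5·a^2], [3·b^2, 6·a·b + 2·b - 3]].
At the point, J = [[96.97998, -45.000], [27.000, -63.000]] (det J = -4894.73905).
Solving J·Δ = −F gives Δ = (-0.980, 1.104).
Then the next iterate is (a, b)₁ = (2.020, -1.896).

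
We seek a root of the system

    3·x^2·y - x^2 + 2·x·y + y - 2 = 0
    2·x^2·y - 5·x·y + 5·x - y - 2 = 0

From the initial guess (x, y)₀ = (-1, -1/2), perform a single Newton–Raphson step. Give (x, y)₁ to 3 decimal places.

At (-1, -1/2): F = (-4.000, -10.000).
Jacobian J = [[6·x·y - 2·x + 2·y, 3·x^2 + 2·x + 1], [4·x·y - 5·y + 5, 2·x^2 - 5·x - 1]].
At the point, J = [[4.000, 2.000], [9.500, 6.000]] (det J = 5.000).
Solving J·Δ = −F gives Δ = (0.800, 0.400).
Then the next iterate is (x, y)₁ = (-0.200, -0.100).

(-0.200, -0.100)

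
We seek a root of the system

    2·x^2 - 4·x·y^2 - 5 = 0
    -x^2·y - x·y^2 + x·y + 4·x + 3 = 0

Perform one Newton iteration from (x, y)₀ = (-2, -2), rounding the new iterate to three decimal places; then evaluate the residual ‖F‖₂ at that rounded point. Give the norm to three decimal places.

10.263

At (-2, -2): F = (35.000, 15.000).
Jacobian J = [[4·x - 4·y^2, -8·x·y], [-2·x·y - y^2 + y + 4, -x^2 - 2·x·y + x]].
At the point, J = [[-24.000, -32.000], [-10.000, -14.000]] (det J = 16.000).
Solving J·Δ = −F gives Δ = (0.625, 0.625).
Then the next iterate is (x, y)₁ = (-1.375, -1.375).
Re-evaluating at (-1.375, -1.375): F = (9.17969, 4.58984), so ‖F‖₂ = 10.263.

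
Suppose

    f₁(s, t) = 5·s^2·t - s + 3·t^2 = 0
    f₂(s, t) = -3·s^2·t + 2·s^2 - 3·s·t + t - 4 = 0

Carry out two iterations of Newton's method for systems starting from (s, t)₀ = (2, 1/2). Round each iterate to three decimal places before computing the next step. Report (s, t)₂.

(1.655, 0.128)

At (2, 1/2): F = (8.750, -4.500).
Jacobian J = [[10·s·t - 1, 5·s^2 + 6·t], [-6·s·t + 4·s - 3·t, -3·s^2 - 3·s + 1]].
At the point, J = [[9.000, 23.000], [0.500, -17.000]] (det J = -164.500).
Solving J·Δ = −F gives Δ = (-0.275, -0.273).
Then the next iterate is (s, t)₁ = (1.725, 0.227).
Round to (1.725, 0.227) and repeat: F = (1.80692, -1.02288), J = [[2.91575, 16.24013], [3.86955, -13.10188]].
Δ = (-0.070, -0.099), so (s, t)₂ = (1.655, 0.128).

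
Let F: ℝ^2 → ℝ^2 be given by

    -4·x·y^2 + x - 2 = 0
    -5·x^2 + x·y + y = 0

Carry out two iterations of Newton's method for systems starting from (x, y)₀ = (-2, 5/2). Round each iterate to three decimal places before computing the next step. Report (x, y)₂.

(-0.591, 1.541)

At (-2, 5/2): F = (46.000, -22.500).
Jacobian J = [[-4·y^2 + 1, -8·x·y], [-10·x + y, x + 1]].
At the point, J = [[-24.000, 40.000], [22.500, -1.000]] (det J = -876.000).
Solving J·Δ = −F gives Δ = (0.975, -0.565).
Then the next iterate is (x, y)₁ = (-1.025, 1.935).
Round to (-1.025, 1.935) and repeat: F = (12.32632, -5.30150), J = [[-13.97690, 15.867], [12.185, -0.025]].
Δ = (0.434, -0.394), so (x, y)₂ = (-0.591, 1.541).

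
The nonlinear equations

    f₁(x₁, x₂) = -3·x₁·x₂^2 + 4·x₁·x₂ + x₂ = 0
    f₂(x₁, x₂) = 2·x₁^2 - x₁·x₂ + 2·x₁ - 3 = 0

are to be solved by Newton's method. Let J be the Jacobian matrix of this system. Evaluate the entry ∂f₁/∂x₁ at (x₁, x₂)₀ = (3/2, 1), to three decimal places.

1.000

∂f₁/∂x₁ = -3·x₂^2 + 4·x₂.
At (3/2, 1) this is 1.000.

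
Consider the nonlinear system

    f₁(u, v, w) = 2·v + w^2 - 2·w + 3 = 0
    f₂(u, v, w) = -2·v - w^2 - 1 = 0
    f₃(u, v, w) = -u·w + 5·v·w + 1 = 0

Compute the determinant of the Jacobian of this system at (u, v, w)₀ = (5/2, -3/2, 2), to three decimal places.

J = [[0, 2, 2·w - 2], [0, -2, -2·w], [-w, 5·w, -u + 5·v]].
At the point, J = [[0.000, 2.000, 2.000], [0.000, -2.000, -4.000], [-2.000, 10.000, -10.000]].
det J = 8.000.

8.000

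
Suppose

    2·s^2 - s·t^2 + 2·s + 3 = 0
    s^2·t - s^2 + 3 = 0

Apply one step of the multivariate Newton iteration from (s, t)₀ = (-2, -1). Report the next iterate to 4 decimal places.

(-6.0000, 8.2500)

At (-2, -1): F = (9.0000, -5.0000).
Jacobian J = [[4·s - t^2 + 2, -2·s·t], [2·s·t - 2·s, s^2]].
At the point, J = [[-7.0000, -4.0000], [8.0000, 4.0000]] (det J = 4.0000).
Solving J·Δ = −F gives Δ = (-4.0000, 9.2500).
Then the next iterate is (s, t)₁ = (-6.0000, 8.2500).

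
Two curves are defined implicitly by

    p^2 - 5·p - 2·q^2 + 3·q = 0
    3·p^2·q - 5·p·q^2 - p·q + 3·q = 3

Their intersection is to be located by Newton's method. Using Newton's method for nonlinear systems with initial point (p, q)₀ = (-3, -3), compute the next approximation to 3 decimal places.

(-2.275, -2.268)

At (-3, -3): F = (-3.000, 33.000).
Jacobian J = [[2·p - 5, -4·q + 3], [6·p·q - 5·q^2 - q, 3·p^2 - 10·p·q - p + 3]].
At the point, J = [[-11.000, 15.000], [12.000, -57.000]] (det J = 447.000).
Solving J·Δ = −F gives Δ = (0.725, 0.732).
Then the next iterate is (p, q)₁ = (-2.275, -2.268).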